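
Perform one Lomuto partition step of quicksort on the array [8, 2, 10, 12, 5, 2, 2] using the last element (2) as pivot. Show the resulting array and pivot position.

Lomuto partition with pivot = 2:

Initial array: [8, 2, 10, 12, 5, 2, 2]

arr[0]=8 > 2: no swap
arr[1]=2 <= 2: swap with position 0, array becomes [2, 8, 10, 12, 5, 2, 2]
arr[2]=10 > 2: no swap
arr[3]=12 > 2: no swap
arr[4]=5 > 2: no swap
arr[5]=2 <= 2: swap with position 1, array becomes [2, 2, 10, 12, 5, 8, 2]

Place pivot at position 2: [2, 2, 2, 12, 5, 8, 10]
Pivot position: 2

After partitioning with pivot 2, the array becomes [2, 2, 2, 12, 5, 8, 10]. The pivot is placed at index 2. All elements to the left of the pivot are <= 2, and all elements to the right are > 2.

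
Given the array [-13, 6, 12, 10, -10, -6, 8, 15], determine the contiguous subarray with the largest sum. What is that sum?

Using Kadane's algorithm on [-13, 6, 12, 10, -10, -6, 8, 15]:

Scanning through the array:
Position 1 (value 6): max_ending_here = 6, max_so_far = 6
Position 2 (value 12): max_ending_here = 18, max_so_far = 18
Position 3 (value 10): max_ending_here = 28, max_so_far = 28
Position 4 (value -10): max_ending_here = 18, max_so_far = 28
Position 5 (value -6): max_ending_here = 12, max_so_far = 28
Position 6 (value 8): max_ending_here = 20, max_so_far = 28
Position 7 (value 15): max_ending_here = 35, max_so_far = 35

Maximum subarray: [6, 12, 10, -10, -6, 8, 15]
Maximum sum: 35

The maximum subarray is [6, 12, 10, -10, -6, 8, 15] with sum 35. This subarray runs from index 1 to index 7.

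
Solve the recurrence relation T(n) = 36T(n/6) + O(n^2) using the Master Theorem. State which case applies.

Master Theorem for T(n) = 36T(n/6) + O(n^2):

a = 36, b = 6, c = 2
log_b(a) = log_6(36) = 2.0000

Case 2: c = 2 = log_6(36) = 2.0000
T(n) = O(n^2 log n) = O(n^2 log n)

For T(n) = 36T(n/6) + O(n^2): log_6(36) = 2.0000. This is Case 2 of the Master Theorem (c = log_b(a), equal work at all levels), giving O(n^2 log n).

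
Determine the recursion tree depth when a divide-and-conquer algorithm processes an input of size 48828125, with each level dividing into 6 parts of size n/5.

For divide and conquer with division factor 5:

Problem sizes at each level:
Level 0: 48828125
Level 1: 9765625
Level 2: 1953125
Level 3: 390625
Level 4: 78125
Level 5: 15625
Level 6: 3125
Level 7: 625
Level 8: 125
Level 9: 25
Level 10: 5
Level 11: 1

The root is level 0 and the size-1 base case is level 11 (the tree spans levels 0 through 11, i.e. 12 levels counting the root), so the depth is the number of divisions: log_5(48828125) = 11

The recursion tree depth is log_5(48828125) = 11. At each level, the problem size is divided by 5, so it takes 11 divisions to reduce to a base case of size 1. The algorithm makes 6 recursive calls at each level.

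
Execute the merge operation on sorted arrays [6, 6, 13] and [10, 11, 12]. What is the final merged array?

Merging process:

Compare 6 vs 10: take 6 from left. Merged: [6]
Compare 6 vs 10: take 6 from left. Merged: [6, 6]
Compare 13 vs 10: take 10 from right. Merged: [6, 6, 10]
Compare 13 vs 11: take 11 from right. Merged: [6, 6, 10, 11]
Compare 13 vs 12: take 12 from right. Merged: [6, 6, 10, 11, 12]
Append remaining from left: [13]. Merged: [6, 6, 10, 11, 12, 13]

Final merged array: [6, 6, 10, 11, 12, 13]
Total comparisons: 5

The merged array is [6, 6, 10, 11, 12, 13], requiring 5 comparisons. The merge step runs in O(n) time where n is the total number of elements.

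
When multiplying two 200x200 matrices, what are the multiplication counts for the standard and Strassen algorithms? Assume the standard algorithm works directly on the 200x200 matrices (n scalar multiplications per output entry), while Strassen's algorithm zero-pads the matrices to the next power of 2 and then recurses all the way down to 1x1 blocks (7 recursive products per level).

Matrix multiplication for 200x200 matrices:

Strassen's algorithm requires power-of-2 dimensions. Pad 200x200 to 256x256 (next power of 2).

Standard algorithm: 200^3 = 8000000 multiplications
Strassen's algorithm: 7^(log2(256)) = 7^8 = 5764801 multiplications
Savings: 8000000 - 5764801 = 2235199 multiplications

Standard: 8000000 multiplications (200^3). Strassen: 5764801 multiplications (7^8, after padding to 256x256). Strassen reduces 8 recursive multiplications to 7 at each level.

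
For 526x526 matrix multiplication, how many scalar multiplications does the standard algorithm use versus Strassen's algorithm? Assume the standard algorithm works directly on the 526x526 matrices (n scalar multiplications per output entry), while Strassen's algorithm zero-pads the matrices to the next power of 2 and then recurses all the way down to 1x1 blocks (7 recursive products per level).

Matrix multiplication for 526x526 matrices:

Strassen's algorithm requires power-of-2 dimensions. Pad 526x526 to 1024x1024 (next power of 2).

Standard algorithm: 526^3 = 145531576 multiplications
Strassen's algorithm: 7^(log2(1024)) = 7^10 = 282475249 multiplications
Difference: 145531576 - 282475249 = -136943673 (Strassen uses MORE here due to padding overhead — for small or just-over-power-of-2 n, padding can outweigh the per-level savings)

Standard: 145531576 multiplications (526^3). Strassen: 282475249 multiplications (7^10, after padding to 1024x1024). Strassen reduces 8 recursive multiplications to 7 at each level.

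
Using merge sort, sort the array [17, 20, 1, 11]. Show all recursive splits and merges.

Merge sort trace:

Split: [17, 20, 1, 11] -> [17, 20] and [1, 11]
  Split: [17, 20] -> [17] and [20]
  Merge: [17] + [20] -> [17, 20]
  Split: [1, 11] -> [1] and [11]
  Merge: [1] + [11] -> [1, 11]
Merge: [17, 20] + [1, 11] -> [1, 11, 17, 20]

Final sorted array: [1, 11, 17, 20]

The merge sort proceeds by recursively splitting the array and merging sorted halves.
After all merges, the sorted array is [1, 11, 17, 20].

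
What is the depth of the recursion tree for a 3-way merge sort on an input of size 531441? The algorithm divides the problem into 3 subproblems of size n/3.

For divide and conquer with division factor 3:

Problem sizes at each level:
Level 0: 531441
Level 1: 177147
Level 2: 59049
Level 3: 19683
Level 4: 6561
Level 5: 2187
Level 6: 729
Level 7: 243
Level 8: 81
Level 9: 27
Level 10: 9
Level 11: 3
Level 12: 1

The root is level 0 and the size-1 base case is level 12 (the tree spans levels 0 through 12, i.e. 13 levels counting the root), so the depth is the number of divisions: log_3(531441) = 12

The recursion tree depth is log_3(531441) = 12. At each level, the problem size is divided by 3, so it takes 12 divisions to reduce to a base case of size 1. The algorithm makes 3 recursive calls at each level.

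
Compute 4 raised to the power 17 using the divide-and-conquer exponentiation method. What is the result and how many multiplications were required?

Computing 4^17 by squaring (build up from 4^1; each line after the first costs one multiplication):

4^1 = 4
4^2 = (4^1)^2 = 4^2 = 16
4^4 = (4^2)^2 = 16^2 = 256
4^8 = (4^4)^2 = 256^2 = 65536
4^16 = (4^8)^2 = 65536^2 = 4294967296
4^17 = 4 * 4^16 = 4 * 4294967296 = 17179869184

Result: 17179869184
Multiplications needed: 5 (5 lines after 4^1)

4^17 = 17179869184. Using exponentiation by squaring, this requires 5 multiplications. The key idea: if the exponent is even, square the half-power; if odd, multiply by the base once.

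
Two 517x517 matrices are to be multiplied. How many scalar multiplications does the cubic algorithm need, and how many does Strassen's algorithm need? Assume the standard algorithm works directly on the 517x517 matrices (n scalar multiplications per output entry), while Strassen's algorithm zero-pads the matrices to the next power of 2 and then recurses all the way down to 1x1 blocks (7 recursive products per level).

Matrix multiplication for 517x517 matrices:

Strassen's algorithm requires power-of-2 dimensions. Pad 517x517 to 1024x1024 (next power of 2).

Standard algorithm: 517^3 = 138188413 multiplications
Strassen's algorithm: 7^(log2(1024)) = 7^10 = 282475249 multiplications
Difference: 138188413 - 282475249 = -144286836 (Strassen uses MORE here due to padding overhead — for small or just-over-power-of-2 n, padding can outweigh the per-level savings)

Standard: 138188413 multiplications (517^3). Strassen: 282475249 multiplications (7^10, after padding to 1024x1024). Strassen reduces 8 recursive multiplications to 7 at each level.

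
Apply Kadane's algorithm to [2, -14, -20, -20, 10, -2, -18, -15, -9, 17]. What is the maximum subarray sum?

Using Kadane's algorithm on [2, -14, -20, -20, 10, -2, -18, -15, -9, 17]:

Scanning through the array:
Position 1 (value -14): max_ending_here = -12, max_so_far = 2
Position 2 (value -20): max_ending_here = -20, max_so_far = 2
Position 3 (value -20): max_ending_here = -20, max_so_far = 2
Position 4 (value 10): max_ending_here = 10, max_so_far = 10
Position 5 (value -2): max_ending_here = 8, max_so_far = 10
Position 6 (value -18): max_ending_here = -10, max_so_far = 10
Position 7 (value -15): max_ending_here = -15, max_so_far = 10
Position 8 (value -9): max_ending_here = -9, max_so_far = 10
Position 9 (value 17): max_ending_here = 17, max_so_far = 17

Maximum subarray: [17]
Maximum sum: 17

The maximum subarray is [17] with sum 17. This subarray runs from index 9 to index 9.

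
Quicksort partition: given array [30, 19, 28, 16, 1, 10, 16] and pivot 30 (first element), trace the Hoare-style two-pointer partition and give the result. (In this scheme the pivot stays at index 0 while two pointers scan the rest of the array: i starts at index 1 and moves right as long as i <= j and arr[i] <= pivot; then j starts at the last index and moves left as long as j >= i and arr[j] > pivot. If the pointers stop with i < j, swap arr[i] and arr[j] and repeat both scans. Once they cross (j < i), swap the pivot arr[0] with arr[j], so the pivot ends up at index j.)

Hoare-style two-pointer partition with pivot = 30:

Initial array: [30, 19, 28, 16, 1, 10, 16]

Pointers start at i = 1, j = 6.
i ends at 7, j ends at 6: the pointers have crossed (j < i), so scanning stops.

Swap pivot arr[0] with arr[6] to place pivot at position 6: [16, 19, 28, 16, 1, 10, 30]
Pivot position: 6

After partitioning with pivot 30, the array becomes [16, 19, 28, 16, 1, 10, 30]. The pivot is placed at index 6. All elements to the left of the pivot are <= 30, and all elements to the right are > 30.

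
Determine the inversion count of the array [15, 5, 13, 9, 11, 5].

Finding inversions in [15, 5, 13, 9, 11, 5]:

(0, 1): arr[0]=15 > arr[1]=5
(0, 2): arr[0]=15 > arr[2]=13
(0, 3): arr[0]=15 > arr[3]=9
(0, 4): arr[0]=15 > arr[4]=11
(0, 5): arr[0]=15 > arr[5]=5
(2, 3): arr[2]=13 > arr[3]=9
(2, 4): arr[2]=13 > arr[4]=11
(2, 5): arr[2]=13 > arr[5]=5
(3, 5): arr[3]=9 > arr[5]=5
(4, 5): arr[4]=11 > arr[5]=5

Total inversions: 10

The array has 10 inversion(s): (0,1), (0,2), (0,3), (0,4), (0,5), (2,3), (2,4), (2,5), (3,5), (4,5). Each pair (i,j) satisfies i < j and arr[i] > arr[j].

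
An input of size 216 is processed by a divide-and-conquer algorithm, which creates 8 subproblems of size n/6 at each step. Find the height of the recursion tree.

For divide and conquer with division factor 6:

Problem sizes at each level:
Level 0: 216
Level 1: 36
Level 2: 6
Level 3: 1

The root is level 0 and the size-1 base case is level 3 (the tree spans levels 0 through 3, i.e. 4 levels counting the root), so the depth is the number of divisions: log_6(216) = 3

The recursion tree depth is log_6(216) = 3. At each level, the problem size is divided by 6, so it takes 3 divisions to reduce to a base case of size 1. The algorithm makes 8 recursive calls at each level.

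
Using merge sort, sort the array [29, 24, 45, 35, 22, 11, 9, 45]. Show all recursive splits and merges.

Merge sort trace:

Split: [29, 24, 45, 35, 22, 11, 9, 45] -> [29, 24, 45, 35] and [22, 11, 9, 45]
  Split: [29, 24, 45, 35] -> [29, 24] and [45, 35]
    Split: [29, 24] -> [29] and [24]
    Merge: [29] + [24] -> [24, 29]
    Split: [45, 35] -> [45] and [35]
    Merge: [45] + [35] -> [35, 45]
  Merge: [24, 29] + [35, 45] -> [24, 29, 35, 45]
  Split: [22, 11, 9, 45] -> [22, 11] and [9, 45]
    Split: [22, 11] -> [22] and [11]
    Merge: [22] + [11] -> [11, 22]
    Split: [9, 45] -> [9] and [45]
    Merge: [9] + [45] -> [9, 45]
  Merge: [11, 22] + [9, 45] -> [9, 11, 22, 45]
Merge: [24, 29, 35, 45] + [9, 11, 22, 45] -> [9, 11, 22, 24, 29, 35, 45, 45]

Final sorted array: [9, 11, 22, 24, 29, 35, 45, 45]

The merge sort proceeds by recursively splitting the array and merging sorted halves.
After all merges, the sorted array is [9, 11, 22, 24, 29, 35, 45, 45].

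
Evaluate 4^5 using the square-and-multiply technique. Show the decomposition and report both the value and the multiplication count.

Computing 4^5 by squaring (build up from 4^1; each line after the first costs one multiplication):

4^1 = 4
4^2 = (4^1)^2 = 4^2 = 16
4^4 = (4^2)^2 = 16^2 = 256
4^5 = 4 * 4^4 = 4 * 256 = 1024

Result: 1024
Multiplications needed: 3 (3 lines after 4^1)

4^5 = 1024. Using exponentiation by squaring, this requires 3 multiplications. The key idea: if the exponent is even, square the half-power; if odd, multiply by the base once.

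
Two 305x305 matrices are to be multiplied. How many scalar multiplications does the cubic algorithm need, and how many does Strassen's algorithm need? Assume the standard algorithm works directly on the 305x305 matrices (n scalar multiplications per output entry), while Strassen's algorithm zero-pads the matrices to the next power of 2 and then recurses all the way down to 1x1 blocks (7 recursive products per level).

Matrix multiplication for 305x305 matrices:

Strassen's algorithm requires power-of-2 dimensions. Pad 305x305 to 512x512 (next power of 2).

Standard algorithm: 305^3 = 28372625 multiplications
Strassen's algorithm: 7^(log2(512)) = 7^9 = 40353607 multiplications
Difference: 28372625 - 40353607 = -11980982 (Strassen uses MORE here due to padding overhead — for small or just-over-power-of-2 n, padding can outweigh the per-level savings)

Standard: 28372625 multiplications (305^3). Strassen: 40353607 multiplications (7^9, after padding to 512x512). Strassen reduces 8 recursive multiplications to 7 at each level.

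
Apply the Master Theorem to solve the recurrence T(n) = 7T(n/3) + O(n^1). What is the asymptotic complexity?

Master Theorem for T(n) = 7T(n/3) + O(n^1):

a = 7, b = 3, c = 1
log_b(a) = log_3(7) = 1.7712

Case 1: c = 1 < log_3(7) = 1.7712
T(n) = O(n^(log_3 7))

For T(n) = 7T(n/3) + O(n^1): log_3(7) = 1.7712. This is Case 1 of the Master Theorem (c < log_b(a), work dominated by leaves), giving O(n^(log_3 7)).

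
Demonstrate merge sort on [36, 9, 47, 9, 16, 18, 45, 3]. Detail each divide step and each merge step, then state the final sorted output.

Merge sort trace:

Split: [36, 9, 47, 9, 16, 18, 45, 3] -> [36, 9, 47, 9] and [16, 18, 45, 3]
  Split: [36, 9, 47, 9] -> [36, 9] and [47, 9]
    Split: [36, 9] -> [36] and [9]
    Merge: [36] + [9] -> [9, 36]
    Split: [47, 9] -> [47] and [9]
    Merge: [47] + [9] -> [9, 47]
  Merge: [9, 36] + [9, 47] -> [9, 9, 36, 47]
  Split: [16, 18, 45, 3] -> [16, 18] and [45, 3]
    Split: [16, 18] -> [16] and [18]
    Merge: [16] + [18] -> [16, 18]
    Split: [45, 3] -> [45] and [3]
    Merge: [45] + [3] -> [3, 45]
  Merge: [16, 18] + [3, 45] -> [3, 16, 18, 45]
Merge: [9, 9, 36, 47] + [3, 16, 18, 45] -> [3, 9, 9, 16, 18, 36, 45, 47]

Final sorted array: [3, 9, 9, 16, 18, 36, 45, 47]

The merge sort proceeds by recursively splitting the array and merging sorted halves.
After all merges, the sorted array is [3, 9, 9, 16, 18, 36, 45, 47].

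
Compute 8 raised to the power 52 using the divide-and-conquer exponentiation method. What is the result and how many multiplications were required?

Computing 8^52 by squaring (build up from 8^1; each line after the first costs one multiplication):

8^1 = 8
8^2 = (8^1)^2 = 8^2 = 64
8^3 = 8 * 8^2 = 8 * 64 = 512
8^6 = (8^3)^2 = 512^2 = 262144
8^12 = (8^6)^2 = 262144^2 = 68719476736
8^13 = 8 * 8^12 = 8 * 68719476736 = 549755813888
8^26 = (8^13)^2 = 549755813888^2 = 302231454903657293676544
8^52 = (8^26)^2 = 302231454903657293676544^2 = 91343852333181432387730302044767688728495783936

Result: 91343852333181432387730302044767688728495783936
Multiplications needed: 7 (7 lines after 8^1)

8^52 = 91343852333181432387730302044767688728495783936. Using exponentiation by squaring, this requires 7 multiplications. The key idea: if the exponent is even, square the half-power; if odd, multiply by the base once.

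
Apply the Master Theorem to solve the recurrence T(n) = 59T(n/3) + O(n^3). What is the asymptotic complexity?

Master Theorem for T(n) = 59T(n/3) + O(n^3):

a = 59, b = 3, c = 3
log_b(a) = log_3(59) = 3.7115

Case 1: c = 3 < log_3(59) = 3.7115
T(n) = O(n^(log_3 59))

For T(n) = 59T(n/3) + O(n^3): log_3(59) = 3.7115. This is Case 1 of the Master Theorem (c < log_b(a), work dominated by leaves), giving O(n^(log_3 59)).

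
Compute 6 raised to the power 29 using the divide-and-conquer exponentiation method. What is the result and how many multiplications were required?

Computing 6^29 by squaring (build up from 6^1; each line after the first costs one multiplication):

6^1 = 6
6^2 = (6^1)^2 = 6^2 = 36
6^3 = 6 * 6^2 = 6 * 36 = 216
6^6 = (6^3)^2 = 216^2 = 46656
6^7 = 6 * 6^6 = 6 * 46656 = 279936
6^14 = (6^7)^2 = 279936^2 = 78364164096
6^28 = (6^14)^2 = 78364164096^2 = 6140942214464815497216
6^29 = 6 * 6^28 = 6 * 6140942214464815497216 = 36845653286788892983296

Result: 36845653286788892983296
Multiplications needed: 7 (7 lines after 6^1)

6^29 = 36845653286788892983296. Using exponentiation by squaring, this requires 7 multiplications. The key idea: if the exponent is even, square the half-power; if odd, multiply by the base once.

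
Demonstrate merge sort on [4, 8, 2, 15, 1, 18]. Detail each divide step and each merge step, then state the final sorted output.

Merge sort trace:

Split: [4, 8, 2, 15, 1, 18] -> [4, 8, 2] and [15, 1, 18]
  Split: [4, 8, 2] -> [4] and [8, 2]
    Split: [8, 2] -> [8] and [2]
    Merge: [8] + [2] -> [2, 8]
  Merge: [4] + [2, 8] -> [2, 4, 8]
  Split: [15, 1, 18] -> [15] and [1, 18]
    Split: [1, 18] -> [1] and [18]
    Merge: [1] + [18] -> [1, 18]
  Merge: [15] + [1, 18] -> [1, 15, 18]
Merge: [2, 4, 8] + [1, 15, 18] -> [1, 2, 4, 8, 15, 18]

Final sorted array: [1, 2, 4, 8, 15, 18]

The merge sort proceeds by recursively splitting the array and merging sorted halves.
After all merges, the sorted array is [1, 2, 4, 8, 15, 18].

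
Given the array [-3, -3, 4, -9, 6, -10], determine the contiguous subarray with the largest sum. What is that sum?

Using Kadane's algorithm on [-3, -3, 4, -9, 6, -10]:

Scanning through the array:
Position 1 (value -3): max_ending_here = -3, max_so_far = -3
Position 2 (value 4): max_ending_here = 4, max_so_far = 4
Position 3 (value -9): max_ending_here = -5, max_so_far = 4
Position 4 (value 6): max_ending_here = 6, max_so_far = 6
Position 5 (value -10): max_ending_here = -4, max_so_far = 6

Maximum subarray: [6]
Maximum sum: 6

The maximum subarray is [6] with sum 6. This subarray runs from index 4 to index 4.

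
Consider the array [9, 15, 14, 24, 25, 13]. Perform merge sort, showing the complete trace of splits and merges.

Merge sort trace:

Split: [9, 15, 14, 24, 25, 13] -> [9, 15, 14] and [24, 25, 13]
  Split: [9, 15, 14] -> [9] and [15, 14]
    Split: [15, 14] -> [15] and [14]
    Merge: [15] + [14] -> [14, 15]
  Merge: [9] + [14, 15] -> [9, 14, 15]
  Split: [24, 25, 13] -> [24] and [25, 13]
    Split: [25, 13] -> [25] and [13]
    Merge: [25] + [13] -> [13, 25]
  Merge: [24] + [13, 25] -> [13, 24, 25]
Merge: [9, 14, 15] + [13, 24, 25] -> [9, 13, 14, 15, 24, 25]

Final sorted array: [9, 13, 14, 15, 24, 25]

The merge sort proceeds by recursively splitting the array and merging sorted halves.
After all merges, the sorted array is [9, 13, 14, 15, 24, 25].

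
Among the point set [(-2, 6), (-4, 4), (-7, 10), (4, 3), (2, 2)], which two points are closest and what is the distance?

Computing all pairwise distances among 5 points:

d((-2, 6), (-4, 4)) = 2.8284
d((-2, 6), (-7, 10)) = 6.4031
d((-2, 6), (4, 3)) = 6.7082
d((-2, 6), (2, 2)) = 5.6569
d((-4, 4), (-7, 10)) = 6.7082
d((-4, 4), (4, 3)) = 8.0623
d((-4, 4), (2, 2)) = 6.3246
d((-7, 10), (4, 3)) = 13.0384
d((-7, 10), (2, 2)) = 12.0416
d((4, 3), (2, 2)) = 2.2361 <-- minimum

Closest pair: (4, 3) and (2, 2) with distance 2.2361

The closest pair is (4, 3) and (2, 2) with Euclidean distance 2.2361. For 5 points, brute-force pairwise comparison is shown above. For large n, the divide-and-conquer algorithm (sort by x, recurse on halves, check the dividing strip) achieves O(n log n).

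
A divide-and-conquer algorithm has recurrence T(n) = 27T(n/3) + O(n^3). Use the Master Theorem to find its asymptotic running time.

Master Theorem for T(n) = 27T(n/3) + O(n^3):

a = 27, b = 3, c = 3
log_b(a) = log_3(27) = 3.0000

Case 2: c = 3 = log_3(27) = 3.0000
T(n) = O(n^3 log n) = O(n^3 log n)

For T(n) = 27T(n/3) + O(n^3): log_3(27) = 3.0000. This is Case 2 of the Master Theorem (c = log_b(a), equal work at all levels), giving O(n^3 log n).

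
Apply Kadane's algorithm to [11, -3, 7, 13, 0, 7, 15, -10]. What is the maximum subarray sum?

Using Kadane's algorithm on [11, -3, 7, 13, 0, 7, 15, -10]:

Scanning through the array:
Position 1 (value -3): max_ending_here = 8, max_so_far = 11
Position 2 (value 7): max_ending_here = 15, max_so_far = 15
Position 3 (value 13): max_ending_here = 28, max_so_far = 28
Position 4 (value 0): max_ending_here = 28, max_so_far = 28
Position 5 (value 7): max_ending_here = 35, max_so_far = 35
Position 6 (value 15): max_ending_here = 50, max_so_far = 50
Position 7 (value -10): max_ending_here = 40, max_so_far = 50

Maximum subarray: [11, -3, 7, 13, 0, 7, 15]
Maximum sum: 50

The maximum subarray is [11, -3, 7, 13, 0, 7, 15] with sum 50. This subarray runs from index 0 to index 6.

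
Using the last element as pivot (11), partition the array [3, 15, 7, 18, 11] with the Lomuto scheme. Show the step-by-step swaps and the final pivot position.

Lomuto partition with pivot = 11:

Initial array: [3, 15, 7, 18, 11]

arr[0]=3 <= 11: swap with position 0, array becomes [3, 15, 7, 18, 11]
arr[1]=15 > 11: no swap
arr[2]=7 <= 11: swap with position 1, array becomes [3, 7, 15, 18, 11]
arr[3]=18 > 11: no swap

Place pivot at position 2: [3, 7, 11, 18, 15]
Pivot position: 2

After partitioning with pivot 11, the array becomes [3, 7, 11, 18, 15]. The pivot is placed at index 2. All elements to the left of the pivot are <= 11, and all elements to the right are > 11.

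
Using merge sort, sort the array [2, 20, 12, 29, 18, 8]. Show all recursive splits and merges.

Merge sort trace:

Split: [2, 20, 12, 29, 18, 8] -> [2, 20, 12] and [29, 18, 8]
  Split: [2, 20, 12] -> [2] and [20, 12]
    Split: [20, 12] -> [20] and [12]
    Merge: [20] + [12] -> [12, 20]
  Merge: [2] + [12, 20] -> [2, 12, 20]
  Split: [29, 18, 8] -> [29] and [18, 8]
    Split: [18, 8] -> [18] and [8]
    Merge: [18] + [8] -> [8, 18]
  Merge: [29] + [8, 18] -> [8, 18, 29]
Merge: [2, 12, 20] + [8, 18, 29] -> [2, 8, 12, 18, 20, 29]

Final sorted array: [2, 8, 12, 18, 20, 29]

The merge sort proceeds by recursively splitting the array and merging sorted halves.
After all merges, the sorted array is [2, 8, 12, 18, 20, 29].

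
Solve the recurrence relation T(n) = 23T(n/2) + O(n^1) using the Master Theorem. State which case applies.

Master Theorem for T(n) = 23T(n/2) + O(n^1):

a = 23, b = 2, c = 1
log_b(a) = log_2(23) = 4.5236

Case 1: c = 1 < log_2(23) = 4.5236
T(n) = O(n^(log_2 23))

For T(n) = 23T(n/2) + O(n^1): log_2(23) = 4.5236. This is Case 1 of the Master Theorem (c < log_b(a), work dominated by leaves), giving O(n^(log_2 23)).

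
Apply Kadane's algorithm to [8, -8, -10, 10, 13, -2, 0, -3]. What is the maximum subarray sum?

Using Kadane's algorithm on [8, -8, -10, 10, 13, -2, 0, -3]:

Scanning through the array:
Position 1 (value -8): max_ending_here = 0, max_so_far = 8
Position 2 (value -10): max_ending_here = -10, max_so_far = 8
Position 3 (value 10): max_ending_here = 10, max_so_far = 10
Position 4 (value 13): max_ending_here = 23, max_so_far = 23
Position 5 (value -2): max_ending_here = 21, max_so_far = 23
Position 6 (value 0): max_ending_here = 21, max_so_far = 23
Position 7 (value -3): max_ending_here = 18, max_so_far = 23

Maximum subarray: [10, 13]
Maximum sum: 23

The maximum subarray is [10, 13] with sum 23. This subarray runs from index 3 to index 4.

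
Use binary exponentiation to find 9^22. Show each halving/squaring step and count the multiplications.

Computing 9^22 by squaring (build up from 9^1; each line after the first costs one multiplication):

9^1 = 9
9^2 = (9^1)^2 = 9^2 = 81
9^4 = (9^2)^2 = 81^2 = 6561
9^5 = 9 * 9^4 = 9 * 6561 = 59049
9^10 = (9^5)^2 = 59049^2 = 3486784401
9^11 = 9 * 9^10 = 9 * 3486784401 = 31381059609
9^22 = (9^11)^2 = 31381059609^2 = 984770902183611232881

Result: 984770902183611232881
Multiplications needed: 6 (6 lines after 9^1)

9^22 = 984770902183611232881. Using exponentiation by squaring, this requires 6 multiplications. The key idea: if the exponent is even, square the half-power; if odd, multiply by the base once.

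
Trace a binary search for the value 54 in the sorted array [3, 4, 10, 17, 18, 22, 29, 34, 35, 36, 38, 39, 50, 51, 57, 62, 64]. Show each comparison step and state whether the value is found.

Binary search for 54 in [3, 4, 10, 17, 18, 22, 29, 34, 35, 36, 38, 39, 50, 51, 57, 62, 64]:

lo=0, hi=16, mid=8, arr[mid]=35 -> 35 < 54, search right half
lo=9, hi=16, mid=12, arr[mid]=50 -> 50 < 54, search right half
lo=13, hi=16, mid=14, arr[mid]=57 -> 57 > 54, search left half
lo=13, hi=13, mid=13, arr[mid]=51 -> 51 < 54, search right half
lo=14 > hi=13, target 54 not found

Binary search determines that 54 is not in the array after 4 comparisons. The search space was exhausted without finding the target.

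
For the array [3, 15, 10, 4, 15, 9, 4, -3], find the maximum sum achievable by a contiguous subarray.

Using Kadane's algorithm on [3, 15, 10, 4, 15, 9, 4, -3]:

Scanning through the array:
Position 1 (value 15): max_ending_here = 18, max_so_far = 18
Position 2 (value 10): max_ending_here = 28, max_so_far = 28
Position 3 (value 4): max_ending_here = 32, max_so_far = 32
Position 4 (value 15): max_ending_here = 47, max_so_far = 47
Position 5 (value 9): max_ending_here = 56, max_so_far = 56
Position 6 (value 4): max_ending_here = 60, max_so_far = 60
Position 7 (value -3): max_ending_here = 57, max_so_far = 60

Maximum subarray: [3, 15, 10, 4, 15, 9, 4]
Maximum sum: 60

The maximum subarray is [3, 15, 10, 4, 15, 9, 4] with sum 60. This subarray runs from index 0 to index 6.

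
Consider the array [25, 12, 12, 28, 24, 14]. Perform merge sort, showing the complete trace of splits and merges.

Merge sort trace:

Split: [25, 12, 12, 28, 24, 14] -> [25, 12, 12] and [28, 24, 14]
  Split: [25, 12, 12] -> [25] and [12, 12]
    Split: [12, 12] -> [12] and [12]
    Merge: [12] + [12] -> [12, 12]
  Merge: [25] + [12, 12] -> [12, 12, 25]
  Split: [28, 24, 14] -> [28] and [24, 14]
    Split: [24, 14] -> [24] and [14]
    Merge: [24] + [14] -> [14, 24]
  Merge: [28] + [14, 24] -> [14, 24, 28]
Merge: [12, 12, 25] + [14, 24, 28] -> [12, 12, 14, 24, 25, 28]

Final sorted array: [12, 12, 14, 24, 25, 28]

The merge sort proceeds by recursively splitting the array and merging sorted halves.
After all merges, the sorted array is [12, 12, 14, 24, 25, 28].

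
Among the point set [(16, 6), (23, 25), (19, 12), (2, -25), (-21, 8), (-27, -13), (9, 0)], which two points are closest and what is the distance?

Computing all pairwise distances among 7 points:

d((16, 6), (23, 25)) = 20.2485
d((16, 6), (19, 12)) = 6.7082 <-- minimum
d((16, 6), (2, -25)) = 34.0147
d((16, 6), (-21, 8)) = 37.054
d((16, 6), (-27, -13)) = 47.0106
d((16, 6), (9, 0)) = 9.2195
d((23, 25), (19, 12)) = 13.6015
d((23, 25), (2, -25)) = 54.231
d((23, 25), (-21, 8)) = 47.1699
d((23, 25), (-27, -13)) = 62.8013
d((23, 25), (9, 0)) = 28.6531
d((19, 12), (2, -25)) = 40.7185
d((19, 12), (-21, 8)) = 40.1995
d((19, 12), (-27, -13)) = 52.3546
d((19, 12), (9, 0)) = 15.6205
d((2, -25), (-21, 8)) = 40.2244
d((2, -25), (-27, -13)) = 31.3847
d((2, -25), (9, 0)) = 25.9615
d((-21, 8), (-27, -13)) = 21.8403
d((-21, 8), (9, 0)) = 31.0483
d((-27, -13), (9, 0)) = 38.2753

Closest pair: (16, 6) and (19, 12) with distance 6.7082

The closest pair is (16, 6) and (19, 12) with Euclidean distance 6.7082. For 7 points, brute-force pairwise comparison is shown above. For large n, the divide-and-conquer algorithm (sort by x, recurse on halves, check the dividing strip) achieves O(n log n).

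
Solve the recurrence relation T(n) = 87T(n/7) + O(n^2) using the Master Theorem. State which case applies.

Master Theorem for T(n) = 87T(n/7) + O(n^2):

a = 87, b = 7, c = 2
log_b(a) = log_7(87) = 2.2950

Case 1: c = 2 < log_7(87) = 2.2950
T(n) = O(n^(log_7 87))

For T(n) = 87T(n/7) + O(n^2): log_7(87) = 2.2950. This is Case 1 of the Master Theorem (c < log_b(a), work dominated by leaves), giving O(n^(log_7 87)).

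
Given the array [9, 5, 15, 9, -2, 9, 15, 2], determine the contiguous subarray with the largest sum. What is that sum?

Using Kadane's algorithm on [9, 5, 15, 9, -2, 9, 15, 2]:

Scanning through the array:
Position 1 (value 5): max_ending_here = 14, max_so_far = 14
Position 2 (value 15): max_ending_here = 29, max_so_far = 29
Position 3 (value 9): max_ending_here = 38, max_so_far = 38
Position 4 (value -2): max_ending_here = 36, max_so_far = 38
Position 5 (value 9): max_ending_here = 45, max_so_far = 45
Position 6 (value 15): max_ending_here = 60, max_so_far = 60
Position 7 (value 2): max_ending_here = 62, max_so_far = 62

Maximum subarray: [9, 5, 15, 9, -2, 9, 15, 2]
Maximum sum: 62

The maximum subarray is [9, 5, 15, 9, -2, 9, 15, 2] with sum 62. This subarray runs from index 0 to index 7.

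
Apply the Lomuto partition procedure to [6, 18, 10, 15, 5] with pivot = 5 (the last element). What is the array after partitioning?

Lomuto partition with pivot = 5:

Initial array: [6, 18, 10, 15, 5]

arr[0]=6 > 5: no swap
arr[1]=18 > 5: no swap
arr[2]=10 > 5: no swap
arr[3]=15 > 5: no swap

Place pivot at position 0: [5, 18, 10, 15, 6]
Pivot position: 0

After partitioning with pivot 5, the array becomes [5, 18, 10, 15, 6]. The pivot is placed at index 0. All elements to the left of the pivot are <= 5, and all elements to the right are > 5.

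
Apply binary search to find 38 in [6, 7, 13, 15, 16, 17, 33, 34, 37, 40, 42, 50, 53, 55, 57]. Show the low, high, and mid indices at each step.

Binary search for 38 in [6, 7, 13, 15, 16, 17, 33, 34, 37, 40, 42, 50, 53, 55, 57]:

lo=0, hi=14, mid=7, arr[mid]=34 -> 34 < 38, search right half
lo=8, hi=14, mid=11, arr[mid]=50 -> 50 > 38, search left half
lo=8, hi=10, mid=9, arr[mid]=40 -> 40 > 38, search left half
lo=8, hi=8, mid=8, arr[mid]=37 -> 37 < 38, search right half
lo=9 > hi=8, target 38 not found

Binary search determines that 38 is not in the array after 4 comparisons. The search space was exhausted without finding the target.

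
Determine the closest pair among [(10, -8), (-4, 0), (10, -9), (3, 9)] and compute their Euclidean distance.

Computing all pairwise distances among 4 points:

d((10, -8), (-4, 0)) = 16.1245
d((10, -8), (10, -9)) = 1.0 <-- minimum
d((10, -8), (3, 9)) = 18.3848
d((-4, 0), (10, -9)) = 16.6433
d((-4, 0), (3, 9)) = 11.4018
d((10, -9), (3, 9)) = 19.3132

Closest pair: (10, -8) and (10, -9) with distance 1.0

The closest pair is (10, -8) and (10, -9) with Euclidean distance 1.0. For 4 points, brute-force pairwise comparison is shown above. For large n, the divide-and-conquer algorithm (sort by x, recurse on halves, check the dividing strip) achieves O(n log n).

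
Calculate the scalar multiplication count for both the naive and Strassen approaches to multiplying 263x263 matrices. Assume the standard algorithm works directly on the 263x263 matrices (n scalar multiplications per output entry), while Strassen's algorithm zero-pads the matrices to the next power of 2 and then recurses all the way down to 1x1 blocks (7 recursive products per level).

Matrix multiplication for 263x263 matrices:

Strassen's algorithm requires power-of-2 dimensions. Pad 263x263 to 512x512 (next power of 2).

Standard algorithm: 263^3 = 18191447 multiplications
Strassen's algorithm: 7^(log2(512)) = 7^9 = 40353607 multiplications
Difference: 18191447 - 40353607 = -22162160 (Strassen uses MORE here due to padding overhead — for small or just-over-power-of-2 n, padding can outweigh the per-level savings)

Standard: 18191447 multiplications (263^3). Strassen: 40353607 multiplications (7^9, after padding to 512x512). Strassen reduces 8 recursive multiplications to 7 at each level.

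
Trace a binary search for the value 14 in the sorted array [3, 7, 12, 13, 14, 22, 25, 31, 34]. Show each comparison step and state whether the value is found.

Binary search for 14 in [3, 7, 12, 13, 14, 22, 25, 31, 34]:

lo=0, hi=8, mid=4, arr[mid]=14 -> Found target at index 4!

Binary search finds 14 at index 4 after 1 comparisons. The search repeatedly halves the search space by comparing with the middle element.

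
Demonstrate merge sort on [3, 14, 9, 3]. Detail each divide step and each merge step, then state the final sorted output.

Merge sort trace:

Split: [3, 14, 9, 3] -> [3, 14] and [9, 3]
  Split: [3, 14] -> [3] and [14]
  Merge: [3] + [14] -> [3, 14]
  Split: [9, 3] -> [9] and [3]
  Merge: [9] + [3] -> [3, 9]
Merge: [3, 14] + [3, 9] -> [3, 3, 9, 14]

Final sorted array: [3, 3, 9, 14]

The merge sort proceeds by recursively splitting the array and merging sorted halves.
After all merges, the sorted array is [3, 3, 9, 14].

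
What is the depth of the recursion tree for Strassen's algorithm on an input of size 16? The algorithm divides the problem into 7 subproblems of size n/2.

For divide and conquer with division factor 2:

Problem sizes at each level:
Level 0: 16
Level 1: 8
Level 2: 4
Level 3: 2
Level 4: 1

The root is level 0 and the size-1 base case is level 4 (the tree spans levels 0 through 4, i.e. 5 levels counting the root), so the depth is the number of divisions: log_2(16) = 4

The recursion tree depth is log_2(16) = 4. At each level, the problem size is divided by 2, so it takes 4 divisions to reduce to a base case of size 1. The algorithm makes 7 recursive calls at each level.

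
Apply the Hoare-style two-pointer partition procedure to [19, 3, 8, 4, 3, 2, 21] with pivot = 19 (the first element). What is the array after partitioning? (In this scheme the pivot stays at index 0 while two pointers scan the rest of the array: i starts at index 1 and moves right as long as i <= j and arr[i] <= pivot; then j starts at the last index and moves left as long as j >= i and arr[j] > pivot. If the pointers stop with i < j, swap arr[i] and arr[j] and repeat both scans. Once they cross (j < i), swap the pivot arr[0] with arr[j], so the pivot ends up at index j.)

Hoare-style two-pointer partition with pivot = 19:

Initial array: [19, 3, 8, 4, 3, 2, 21]

Pointers start at i = 1, j = 6.
i ends at 6, j ends at 5: the pointers have crossed (j < i), so scanning stops.

Swap pivot arr[0] with arr[5] to place pivot at position 5: [2, 3, 8, 4, 3, 19, 21]
Pivot position: 5

After partitioning with pivot 19, the array becomes [2, 3, 8, 4, 3, 19, 21]. The pivot is placed at index 5. All elements to the left of the pivot are <= 19, and all elements to the right are > 19.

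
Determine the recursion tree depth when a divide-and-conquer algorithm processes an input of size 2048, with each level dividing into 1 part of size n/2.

For divide and conquer with division factor 2:

Problem sizes at each level:
Level 0: 2048
Level 1: 1024
Level 2: 512
Level 3: 256
Level 4: 128
Level 5: 64
Level 6: 32
Level 7: 16
Level 8: 8
Level 9: 4
Level 10: 2
Level 11: 1

The root is level 0 and the size-1 base case is level 11 (the tree spans levels 0 through 11, i.e. 12 levels counting the root), so the depth is the number of divisions: log_2(2048) = 11

The recursion tree depth is log_2(2048) = 11. At each level, the problem size is divided by 2, so it takes 11 divisions to reduce to a base case of size 1. The algorithm makes 1 recursive call at each level.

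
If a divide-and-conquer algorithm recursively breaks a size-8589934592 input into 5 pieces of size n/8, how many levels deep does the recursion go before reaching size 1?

For divide and conquer with division factor 8:

Problem sizes at each level:
Level 0: 8589934592
Level 1: 1073741824
Level 2: 134217728
Level 3: 16777216
Level 4: 2097152
Level 5: 262144
Level 6: 32768
Level 7: 4096
Level 8: 512
Level 9: 64
Level 10: 8
Level 11: 1

The root is level 0 and the size-1 base case is level 11 (the tree spans levels 0 through 11, i.e. 12 levels counting the root), so the depth is the number of divisions: log_8(8589934592) = 11

The recursion tree depth is log_8(8589934592) = 11. At each level, the problem size is divided by 8, so it takes 11 divisions to reduce to a base case of size 1. The algorithm makes 5 recursive calls at each level.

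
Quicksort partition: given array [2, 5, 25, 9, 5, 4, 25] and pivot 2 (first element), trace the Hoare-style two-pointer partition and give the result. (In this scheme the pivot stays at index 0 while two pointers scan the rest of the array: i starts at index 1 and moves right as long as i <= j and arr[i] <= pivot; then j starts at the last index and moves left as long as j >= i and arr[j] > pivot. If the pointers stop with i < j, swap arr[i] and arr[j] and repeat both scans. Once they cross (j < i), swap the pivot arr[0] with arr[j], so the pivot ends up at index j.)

Hoare-style two-pointer partition with pivot = 2:

Initial array: [2, 5, 25, 9, 5, 4, 25]

Pointers start at i = 1, j = 6.
i ends at 1, j ends at 0: the pointers have crossed (j < i), so scanning stops.

j = 0, so swapping arr[0] with arr[j] leaves the pivot at position 0: [2, 5, 25, 9, 5, 4, 25]
Pivot position: 0

After partitioning with pivot 2, the array becomes [2, 5, 25, 9, 5, 4, 25]. The pivot is placed at index 0. All elements to the left of the pivot are <= 2, and all elements to the right are > 2.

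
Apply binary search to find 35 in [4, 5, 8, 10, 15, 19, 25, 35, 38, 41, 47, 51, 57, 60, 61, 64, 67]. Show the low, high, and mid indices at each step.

Binary search for 35 in [4, 5, 8, 10, 15, 19, 25, 35, 38, 41, 47, 51, 57, 60, 61, 64, 67]:

lo=0, hi=16, mid=8, arr[mid]=38 -> 38 > 35, search left half
lo=0, hi=7, mid=3, arr[mid]=10 -> 10 < 35, search right half
lo=4, hi=7, mid=5, arr[mid]=19 -> 19 < 35, search right half
lo=6, hi=7, mid=6, arr[mid]=25 -> 25 < 35, search right half
lo=7, hi=7, mid=7, arr[mid]=35 -> Found target at index 7!

Binary search finds 35 at index 7 after 5 comparisons. The search repeatedly halves the search space by comparing with the middle element.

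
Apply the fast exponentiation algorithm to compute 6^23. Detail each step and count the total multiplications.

Computing 6^23 by squaring (build up from 6^1; each line after the first costs one multiplication):

6^1 = 6
6^2 = (6^1)^2 = 6^2 = 36
6^4 = (6^2)^2 = 36^2 = 1296
6^5 = 6 * 6^4 = 6 * 1296 = 7776
6^10 = (6^5)^2 = 7776^2 = 60466176
6^11 = 6 * 6^10 = 6 * 60466176 = 362797056
6^22 = (6^11)^2 = 362797056^2 = 131621703842267136
6^23 = 6 * 6^22 = 6 * 131621703842267136 = 789730223053602816

Result: 789730223053602816
Multiplications needed: 7 (7 lines after 6^1)

6^23 = 789730223053602816. Using exponentiation by squaring, this requires 7 multiplications. The key idea: if the exponent is even, square the half-power; if odd, multiply by the base once.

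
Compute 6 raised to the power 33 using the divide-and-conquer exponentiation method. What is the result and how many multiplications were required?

Computing 6^33 by squaring (build up from 6^1; each line after the first costs one multiplication):

6^1 = 6
6^2 = (6^1)^2 = 6^2 = 36
6^4 = (6^2)^2 = 36^2 = 1296
6^8 = (6^4)^2 = 1296^2 = 1679616
6^16 = (6^8)^2 = 1679616^2 = 2821109907456
6^32 = (6^16)^2 = 2821109907456^2 = 7958661109946400884391936
6^33 = 6 * 6^32 = 6 * 7958661109946400884391936 = 47751966659678405306351616

Result: 47751966659678405306351616
Multiplications needed: 6 (6 lines after 6^1)

6^33 = 47751966659678405306351616. Using exponentiation by squaring, this requires 6 multiplications. The key idea: if the exponent is even, square the half-power; if odd, multiply by the base once.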